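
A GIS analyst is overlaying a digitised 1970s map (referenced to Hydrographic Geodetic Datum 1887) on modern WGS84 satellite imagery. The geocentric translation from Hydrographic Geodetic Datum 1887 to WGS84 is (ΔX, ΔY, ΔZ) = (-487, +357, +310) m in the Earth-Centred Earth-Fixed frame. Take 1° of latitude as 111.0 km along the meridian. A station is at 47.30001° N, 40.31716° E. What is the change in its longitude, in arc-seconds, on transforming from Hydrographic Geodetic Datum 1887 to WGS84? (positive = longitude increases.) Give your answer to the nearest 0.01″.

sin φ = 0.734915, cos φ = 0.678160, sin λ = 0.647018, cos λ = 0.762475.
East component: ΔE = −sin λ·ΔX + cos λ·ΔY = −(0.647018)(-487) + (0.762475)(357) = 587.30 m.
1° of latitude spans 111000 m; at latitude φ, 1° of longitude spans that × cos φ = 75275.7 m, so Δλ = 587.30 / 75275.7 × 3600 = 28.087″.

Δλ = 28.09″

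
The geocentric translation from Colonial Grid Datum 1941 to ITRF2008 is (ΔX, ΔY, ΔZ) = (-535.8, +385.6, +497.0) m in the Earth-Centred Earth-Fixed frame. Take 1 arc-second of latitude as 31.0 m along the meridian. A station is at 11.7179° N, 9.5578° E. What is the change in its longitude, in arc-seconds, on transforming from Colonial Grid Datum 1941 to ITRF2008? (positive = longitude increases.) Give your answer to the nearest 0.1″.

Δλ = 15.5″

sin φ = 0.203093, cos φ = 0.979159, sin λ = 0.166042, cos λ = 0.986119.
East component: ΔE = −sin λ·ΔX + cos λ·ΔY = −(0.166042)(-535.8) + (0.986119)(385.6) = 469.21 m.
1° of latitude spans 3600 × 31.00 = 111600 m; at latitude φ, 1° of longitude spans that × cos φ = 109274.2 m, so Δλ = 469.21 / 109274.2 × 3600 = 15.458″.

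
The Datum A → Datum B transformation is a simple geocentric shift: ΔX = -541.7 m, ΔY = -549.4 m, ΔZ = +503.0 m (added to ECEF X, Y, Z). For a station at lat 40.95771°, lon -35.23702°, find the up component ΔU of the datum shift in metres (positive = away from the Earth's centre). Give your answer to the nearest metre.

The local up (radial) axis is (cos φ cos λ, cos φ sin λ, sin φ), giving ΔU = -334.132 + 239.383 + 329.717 = 234.97 m.

ΔU = 235 m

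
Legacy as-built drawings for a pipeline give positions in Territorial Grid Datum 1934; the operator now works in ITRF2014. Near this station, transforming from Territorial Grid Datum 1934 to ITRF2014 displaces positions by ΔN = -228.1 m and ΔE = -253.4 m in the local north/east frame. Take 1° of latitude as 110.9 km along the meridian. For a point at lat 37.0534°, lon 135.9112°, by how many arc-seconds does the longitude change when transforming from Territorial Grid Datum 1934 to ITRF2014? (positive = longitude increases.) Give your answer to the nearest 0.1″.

At latitude 37.0534°, cos φ = 0.798074.
1° of longitude at this latitude = 110.9 × cos φ = 88.51 km, so Δλ = -253.4 / 88506.4 = -0.0028631° = -10.307″.

Δλ = -10.3″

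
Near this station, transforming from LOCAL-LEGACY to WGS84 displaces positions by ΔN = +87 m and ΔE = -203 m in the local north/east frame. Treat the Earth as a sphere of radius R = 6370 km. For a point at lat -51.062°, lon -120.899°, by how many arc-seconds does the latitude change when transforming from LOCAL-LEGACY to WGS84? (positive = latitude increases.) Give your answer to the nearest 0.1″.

On a sphere of radius R, 1 rad of latitude = R, so Δφ = ΔN / R = 87.0 / 6370000 = 1.3658e-05 rad = 2.817″.

Δφ = 2.8″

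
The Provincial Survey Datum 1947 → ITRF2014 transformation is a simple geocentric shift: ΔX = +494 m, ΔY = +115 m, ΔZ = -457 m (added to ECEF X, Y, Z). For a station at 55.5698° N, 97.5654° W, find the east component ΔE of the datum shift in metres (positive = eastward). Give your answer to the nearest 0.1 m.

At φ = 55.5698°, λ = -97.5654°: sin φ = 0.824816, cos φ = 0.565402, sin λ = -0.991295, cos λ = -0.131658.
ΔE = −sin λ·ΔX + cos λ·ΔY = −(-0.991295)·(494) + (-0.131658)·(115) = 474.56 m.

ΔE = 474.6 m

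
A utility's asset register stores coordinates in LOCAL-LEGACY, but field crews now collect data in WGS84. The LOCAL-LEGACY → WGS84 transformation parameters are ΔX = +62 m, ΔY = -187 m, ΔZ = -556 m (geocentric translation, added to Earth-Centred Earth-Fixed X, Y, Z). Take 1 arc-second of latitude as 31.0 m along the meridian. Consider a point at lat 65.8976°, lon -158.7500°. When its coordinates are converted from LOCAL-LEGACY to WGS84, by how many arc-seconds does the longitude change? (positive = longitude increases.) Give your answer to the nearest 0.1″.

Δλ = 15.5″

sin φ = 0.912817, cos φ = 0.408369, sin λ = -0.362438, cos λ = -0.932008.
East component: ΔE = −sin λ·ΔX + cos λ·ΔY = −(-0.362438)(62) + (-0.932008)(-187) = 196.76 m.
1° of latitude spans 3600 × 31.00 = 111600 m; at latitude φ, 1° of longitude spans that × cos φ = 45573.9 m, so Δλ = 196.76 / 45573.9 × 3600 = 15.542″.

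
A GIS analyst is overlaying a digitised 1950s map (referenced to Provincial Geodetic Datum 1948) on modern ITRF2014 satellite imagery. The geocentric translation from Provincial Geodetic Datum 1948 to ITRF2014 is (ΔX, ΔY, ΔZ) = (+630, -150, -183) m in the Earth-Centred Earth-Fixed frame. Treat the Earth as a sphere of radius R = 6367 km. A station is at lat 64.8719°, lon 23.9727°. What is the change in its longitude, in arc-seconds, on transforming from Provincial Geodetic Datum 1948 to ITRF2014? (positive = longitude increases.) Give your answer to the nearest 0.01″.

Δλ = -29.98″

sin φ = 0.905361, cos φ = 0.424643, sin λ = 0.406301, cos λ = 0.913739.
East component: ΔE = −sin λ·ΔX + cos λ·ΔY = −(0.406301)(630) + (0.913739)(-150) = -393.03 m.
1° of latitude spans πR/180 = 111125 m; at latitude φ, 1° of longitude spans that × cos φ = 47188.6 m, so Δλ = -393.03 / 47188.6 × 3600 = -29.984″.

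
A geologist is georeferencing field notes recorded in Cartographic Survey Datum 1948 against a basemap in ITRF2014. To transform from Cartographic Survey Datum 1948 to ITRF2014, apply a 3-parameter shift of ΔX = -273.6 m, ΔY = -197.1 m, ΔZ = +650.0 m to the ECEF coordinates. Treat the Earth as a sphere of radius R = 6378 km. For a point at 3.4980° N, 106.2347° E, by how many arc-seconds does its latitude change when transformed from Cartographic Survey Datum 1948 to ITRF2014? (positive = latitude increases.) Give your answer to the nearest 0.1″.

Δφ = 21.2″

sin φ = 0.061014, cos φ = 0.998137, sin λ = 0.960125, cos λ = -0.279573.
North component: ΔN = −sin φ cos λ·ΔX − sin φ sin λ·ΔY + cos φ·ΔZ = −(0.061014)(-0.279573)(-273.6) − (0.061014)(0.960125)(-197.1) + (0.998137)(650.0) = 655.67 m.
1° of latitude spans πR/180 = 111317 m, so Δφ = 655.67 / 111317 × 3600 = 21.204″.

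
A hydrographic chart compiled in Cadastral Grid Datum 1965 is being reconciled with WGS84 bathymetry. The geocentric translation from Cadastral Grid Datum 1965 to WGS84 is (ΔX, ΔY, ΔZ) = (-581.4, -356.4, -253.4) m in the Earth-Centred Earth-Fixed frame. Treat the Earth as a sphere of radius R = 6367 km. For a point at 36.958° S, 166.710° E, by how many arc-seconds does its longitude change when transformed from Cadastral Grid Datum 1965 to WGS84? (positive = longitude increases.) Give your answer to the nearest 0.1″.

sin φ = -0.601229, cos φ = 0.799076, sin λ = 0.229880, cos λ = -0.973219.
East component: ΔE = −sin λ·ΔX + cos λ·ΔY = −(0.229880)(-581.4) + (-0.973219)(-356.4) = 480.51 m.
1° of latitude spans πR/180 = 111125 m; at latitude φ, 1° of longitude spans that × cos φ = 88797.5 m, so Δλ = 480.51 / 88797.5 × 3600 = 19.481″.

Δλ = 19.5″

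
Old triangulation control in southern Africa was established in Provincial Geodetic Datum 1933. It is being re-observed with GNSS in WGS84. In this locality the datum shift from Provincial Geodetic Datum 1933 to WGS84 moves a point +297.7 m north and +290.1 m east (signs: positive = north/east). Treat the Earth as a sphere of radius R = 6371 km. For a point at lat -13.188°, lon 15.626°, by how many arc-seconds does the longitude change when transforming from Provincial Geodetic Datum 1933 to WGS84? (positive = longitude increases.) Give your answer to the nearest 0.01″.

Δλ = 9.65″

At latitude -13.188°, cos φ = 0.973627.
One radian of longitude at latitude φ spans R cos φ, so Δλ = ΔE / (R cos φ) = 290.1 / (6371000 × 0.973627) = 4.6768e-05 rad = 9.647″.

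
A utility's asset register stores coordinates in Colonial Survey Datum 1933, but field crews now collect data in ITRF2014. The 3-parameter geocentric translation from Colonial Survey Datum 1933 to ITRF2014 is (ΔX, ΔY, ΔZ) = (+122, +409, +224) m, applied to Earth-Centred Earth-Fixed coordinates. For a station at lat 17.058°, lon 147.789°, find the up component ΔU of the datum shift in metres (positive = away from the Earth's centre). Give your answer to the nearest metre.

ΔU = 175 m

The local up (radial) axis is (cos φ cos λ, cos φ sin λ, sin φ), giving ΔU = -98.682 + 208.422 + 65.708 = 175.45 m.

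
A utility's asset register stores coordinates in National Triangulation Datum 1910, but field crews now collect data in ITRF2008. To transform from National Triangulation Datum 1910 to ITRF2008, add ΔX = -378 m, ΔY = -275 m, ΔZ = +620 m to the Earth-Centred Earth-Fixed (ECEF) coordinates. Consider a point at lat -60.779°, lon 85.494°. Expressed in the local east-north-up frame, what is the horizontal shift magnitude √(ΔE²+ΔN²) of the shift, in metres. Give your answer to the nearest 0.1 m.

At φ = -60.779°, λ = 85.494°: sin φ = -0.872743, cos φ = 0.488180, sin λ = 0.996909, cos λ = 0.078563.
ΔE = −sin λ·ΔX + cos λ·ΔY = −(0.996909)·(-378) + (0.078563)·(-275) = 355.23 m.
ΔN = −sin φ cos λ·ΔX − sin φ sin λ·ΔY + cos φ·ΔZ = −(-0.872743)(0.078563)(-378) − (-0.872743)(0.996909)(-275) + (0.488180)(620) = 37.49 m.
Horizontal magnitude = √(ΔE² + ΔN²) = √(355.23² + 37.49²) = 357.20 m.

357.2 m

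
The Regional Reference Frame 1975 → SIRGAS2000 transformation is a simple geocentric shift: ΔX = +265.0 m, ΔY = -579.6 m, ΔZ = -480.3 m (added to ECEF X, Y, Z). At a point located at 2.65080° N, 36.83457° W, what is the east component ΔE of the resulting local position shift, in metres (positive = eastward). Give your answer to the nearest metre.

At φ = 2.65080°, λ = -36.83457°: sin φ = 0.046249, cos φ = 0.998930, sin λ = -0.599507, cos λ = 0.800370.
ΔE = −sin λ·ΔX + cos λ·ΔY = −(-0.599507)·(265.0) + (0.800370)·(-579.6) = -305.03 m.

ΔE = -305 m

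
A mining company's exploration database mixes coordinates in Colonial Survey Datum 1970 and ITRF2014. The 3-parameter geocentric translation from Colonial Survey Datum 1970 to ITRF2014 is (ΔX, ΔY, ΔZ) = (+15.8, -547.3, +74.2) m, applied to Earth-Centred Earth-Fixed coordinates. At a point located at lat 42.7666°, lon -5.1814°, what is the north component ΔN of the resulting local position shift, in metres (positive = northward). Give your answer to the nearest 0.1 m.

ΔN = 10.2 m

At φ = 42.7666°, λ = -5.1814°: sin φ = 0.679013, cos φ = 0.734126, sin λ = -0.090309, cos λ = 0.995914.
ΔN = −sin φ cos λ·ΔX − sin φ sin λ·ΔY + cos φ·ΔZ = −(0.679013)(0.995914)(15.8) − (0.679013)(-0.090309)(-547.3) + (0.734126)(74.2) = 10.23 m.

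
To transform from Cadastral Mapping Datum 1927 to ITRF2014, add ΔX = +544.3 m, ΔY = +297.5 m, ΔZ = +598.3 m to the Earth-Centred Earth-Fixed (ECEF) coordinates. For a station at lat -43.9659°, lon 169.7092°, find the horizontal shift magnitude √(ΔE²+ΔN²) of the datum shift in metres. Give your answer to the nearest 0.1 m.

401.5 m

The local east axis at (φ, λ) is (−sin λ, cos λ, 0), so ΔE = −sin(169.7092°)·544.3 + cos(169.7092°)·297.5 = -389.95 m.
The local north axis is (−sin φ cos λ, −sin φ sin λ, cos φ), giving ΔN = -371.791 + 36.896 + 430.628 = 95.73 m.
Horizontal magnitude = √(ΔE² + ΔN²) = √((-389.95)² + 95.73²) = 401.53 m.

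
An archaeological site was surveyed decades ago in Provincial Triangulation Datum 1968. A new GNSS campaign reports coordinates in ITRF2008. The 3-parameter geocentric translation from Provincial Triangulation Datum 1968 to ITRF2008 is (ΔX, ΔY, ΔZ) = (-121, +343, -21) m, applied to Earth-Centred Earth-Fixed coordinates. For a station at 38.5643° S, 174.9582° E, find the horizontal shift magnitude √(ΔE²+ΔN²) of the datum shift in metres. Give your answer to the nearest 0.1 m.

340.0 m

At φ = -38.5643°, λ = 174.9582°: sin φ = -0.623393, cos φ = 0.781909, sin λ = 0.087882, cos λ = -0.996131.
ΔE = −sin λ·ΔX + cos λ·ΔY = −(0.087882)·(-121) + (-0.996131)·(343) = -331.04 m.
ΔN = −sin φ cos λ·ΔX − sin φ sin λ·ΔY + cos φ·ΔZ = −(-0.623393)(-0.996131)(-121) − (-0.623393)(0.087882)(343) + (0.781909)(-21) = 77.51 m.
Horizontal magnitude = √(ΔE² + ΔN²) = √((-331.04)² + 77.51²) = 339.99 m.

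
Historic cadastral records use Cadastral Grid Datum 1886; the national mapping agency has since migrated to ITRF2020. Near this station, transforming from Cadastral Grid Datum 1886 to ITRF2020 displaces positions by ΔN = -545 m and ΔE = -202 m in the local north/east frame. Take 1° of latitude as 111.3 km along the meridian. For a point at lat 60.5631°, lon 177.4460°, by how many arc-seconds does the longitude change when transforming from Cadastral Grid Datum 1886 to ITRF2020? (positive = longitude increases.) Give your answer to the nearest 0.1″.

Δλ = -13.3″

At latitude 60.5631°, cos φ = 0.491465.
1° of longitude at this latitude = 111.3 × cos φ = 54.70 km, so Δλ = -202.0 / 54700.0 = -0.0036929° = -13.294″.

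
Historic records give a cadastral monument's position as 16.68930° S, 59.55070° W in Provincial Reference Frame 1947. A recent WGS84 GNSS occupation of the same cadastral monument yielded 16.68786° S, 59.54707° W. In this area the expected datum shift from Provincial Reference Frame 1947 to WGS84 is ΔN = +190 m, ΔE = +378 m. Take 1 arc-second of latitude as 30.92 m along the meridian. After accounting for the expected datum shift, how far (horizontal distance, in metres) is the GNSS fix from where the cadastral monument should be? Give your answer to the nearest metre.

31 m

Observed coordinate differences: Δφ = +0.00144°, Δλ = +0.00363°.
Converting to metres (1° lat = 111312 m, cos φ = 0.957876): observed ΔN = 160.3 m, observed ΔE = 387.0 m.
Subtracting the expected shift leaves a residual of 160.3 − (190) = -29.7 m north and 387.0 − (378) = 9.0 m east.
Residual distance = √((-29.7)² + 9.0²) = 31.1 m.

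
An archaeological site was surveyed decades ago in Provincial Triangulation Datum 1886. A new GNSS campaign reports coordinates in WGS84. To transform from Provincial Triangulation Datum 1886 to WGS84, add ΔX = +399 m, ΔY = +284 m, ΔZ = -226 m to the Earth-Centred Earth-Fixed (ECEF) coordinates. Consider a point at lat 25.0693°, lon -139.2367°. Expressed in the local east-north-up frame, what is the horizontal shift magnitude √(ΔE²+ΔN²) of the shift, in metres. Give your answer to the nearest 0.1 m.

The local east axis at (φ, λ) is (−sin λ, cos λ, 0), so ΔE = −sin(-139.2367°)·399 + cos(-139.2367°)·284 = 45.42 m.
The local north axis is (−sin φ cos λ, −sin φ sin λ, cos φ), giving ΔN = 128.050 + 78.571 − 204.710 = 1.91 m.
Horizontal magnitude = √(ΔE² + ΔN²) = √(45.42² + 1.91²) = 45.46 m.

45.5 m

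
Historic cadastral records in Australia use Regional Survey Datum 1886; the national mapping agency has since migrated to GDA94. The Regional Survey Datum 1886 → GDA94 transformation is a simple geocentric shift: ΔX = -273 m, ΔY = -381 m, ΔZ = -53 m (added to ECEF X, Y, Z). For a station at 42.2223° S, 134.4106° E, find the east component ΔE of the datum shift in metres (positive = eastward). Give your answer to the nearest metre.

At φ = -42.2223°, λ = 134.4106°: sin φ = -0.672009, cos φ = 0.740543, sin λ = 0.714343, cos λ = -0.699796.
ΔE = −sin λ·ΔX + cos λ·ΔY = −(0.714343)·(-273) + (-0.699796)·(-381) = 461.64 m.

ΔE = 462 m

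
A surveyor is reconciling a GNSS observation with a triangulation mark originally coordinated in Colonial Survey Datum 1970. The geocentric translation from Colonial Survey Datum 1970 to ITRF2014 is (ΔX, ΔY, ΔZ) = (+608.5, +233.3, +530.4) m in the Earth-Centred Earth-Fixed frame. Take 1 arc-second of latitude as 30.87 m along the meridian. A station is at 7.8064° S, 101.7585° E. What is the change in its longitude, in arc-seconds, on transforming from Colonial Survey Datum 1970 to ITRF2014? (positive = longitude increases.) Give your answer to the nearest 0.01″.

Δλ = -21.03″

sin φ = -0.135826, cos φ = 0.990733, sin λ = 0.979015, cos λ = -0.203787.
East component: ΔE = −sin λ·ΔX + cos λ·ΔY = −(0.979015)(608.5) + (-0.203787)(233.3) = -643.27 m.
1° of latitude spans 3600 × 30.87 = 111132 m; at latitude φ, 1° of longitude spans that × cos φ = 110102.1 m, so Δλ = -643.27 / 110102.1 × 3600 = -21.033″.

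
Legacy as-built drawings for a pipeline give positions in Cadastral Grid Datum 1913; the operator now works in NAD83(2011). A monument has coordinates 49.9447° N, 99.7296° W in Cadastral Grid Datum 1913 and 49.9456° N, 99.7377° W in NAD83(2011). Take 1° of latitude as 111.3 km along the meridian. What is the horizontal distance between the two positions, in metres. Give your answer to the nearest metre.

Δφ = 49.9456° − 49.9447° = +0.0009°; Δλ = -99.7377° − -99.7296° = -0.0081°.
ΔN = Δφ × 111300 = 100.2 m; ΔE = Δλ × 111300 × cos(49.9447°) = -0.0081 × 111300 × 0.643527 = -580.2 m.
Distance = √(ΔE² + ΔN²) = √((-580.2)² + 100.2²) = 588.7 m.

589 m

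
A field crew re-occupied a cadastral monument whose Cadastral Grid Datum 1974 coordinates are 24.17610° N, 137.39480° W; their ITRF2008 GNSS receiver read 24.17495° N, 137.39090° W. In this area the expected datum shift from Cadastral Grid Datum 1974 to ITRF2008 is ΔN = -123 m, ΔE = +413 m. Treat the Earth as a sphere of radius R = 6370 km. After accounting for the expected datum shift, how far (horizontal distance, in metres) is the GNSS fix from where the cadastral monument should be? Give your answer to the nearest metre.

18 m

Observed coordinate differences: Δφ = -0.00115°, Δλ = +0.00390°.
Converting to metres (1° lat = 111177 m, cos φ = 0.912291): observed ΔN = -127.9 m, observed ΔE = 395.6 m.
Subtracting the expected shift leaves a residual of -127.9 − (-123) = -4.9 m north and 395.6 − (413) = -17.4 m east.
Residual distance = √((-4.9)² + (-17.4)²) = 18.1 m.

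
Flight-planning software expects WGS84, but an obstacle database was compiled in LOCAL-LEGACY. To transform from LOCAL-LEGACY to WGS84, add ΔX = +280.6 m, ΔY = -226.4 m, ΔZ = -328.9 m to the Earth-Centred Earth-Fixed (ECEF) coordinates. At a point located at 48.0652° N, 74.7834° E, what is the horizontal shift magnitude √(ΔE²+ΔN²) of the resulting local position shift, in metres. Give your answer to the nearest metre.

At φ = 48.0652°, λ = 74.7834°: sin φ = 0.743906, cos φ = 0.668285, sin λ = 0.964940, cos λ = 0.262469.
ΔE = −sin λ·ΔX + cos λ·ΔY = −(0.964940)·(280.6) + (0.262469)·(-226.4) = -330.19 m.
ΔN = −sin φ cos λ·ΔX − sin φ sin λ·ΔY + cos φ·ΔZ = −(0.743906)(0.262469)(280.6) − (0.743906)(0.964940)(-226.4) + (0.668285)(-328.9) = -112.07 m.
Horizontal magnitude = √(ΔE² + ΔN²) = √((-330.19)² + (-112.07)²) = 348.69 m.

349 m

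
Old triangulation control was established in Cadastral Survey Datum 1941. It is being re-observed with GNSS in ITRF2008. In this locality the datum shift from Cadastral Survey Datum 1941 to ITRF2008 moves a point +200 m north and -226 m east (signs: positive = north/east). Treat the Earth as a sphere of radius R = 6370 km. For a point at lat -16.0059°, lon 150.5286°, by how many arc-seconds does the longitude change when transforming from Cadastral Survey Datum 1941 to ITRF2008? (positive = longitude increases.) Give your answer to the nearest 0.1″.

At latitude -16.0059°, cos φ = 0.961233.
One radian of longitude at latitude φ spans R cos φ, so Δλ = ΔE / (R cos φ) = -226.0 / (6370000 × 0.961233) = -3.6910e-05 rad = -7.613″.

Δλ = -7.6″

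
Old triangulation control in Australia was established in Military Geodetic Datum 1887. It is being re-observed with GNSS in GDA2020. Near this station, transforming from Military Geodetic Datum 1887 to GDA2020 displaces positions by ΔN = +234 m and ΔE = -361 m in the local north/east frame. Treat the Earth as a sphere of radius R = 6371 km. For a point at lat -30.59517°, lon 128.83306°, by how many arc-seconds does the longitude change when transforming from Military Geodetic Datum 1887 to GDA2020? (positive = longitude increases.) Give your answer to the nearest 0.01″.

Δλ = -13.58″

At latitude -30.59517°, cos φ = 0.860785.
One radian of longitude at latitude φ spans R cos φ, so Δλ = ΔE / (R cos φ) = -361.0 / (6371000 × 0.860785) = -6.5827e-05 rad = -13.578″.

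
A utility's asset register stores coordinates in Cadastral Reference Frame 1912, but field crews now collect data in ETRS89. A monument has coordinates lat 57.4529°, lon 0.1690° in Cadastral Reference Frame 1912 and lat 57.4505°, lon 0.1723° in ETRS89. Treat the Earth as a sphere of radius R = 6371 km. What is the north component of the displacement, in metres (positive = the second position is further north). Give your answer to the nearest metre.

ΔN = -267 m

Δφ = 57.4505° − 57.4529° = -0.0024°; Δλ = 0.1723° − 0.1690° = +0.0033°.
1° along a meridian = πR/180 = 111195 m.
ΔN = Δφ × 111195 = -266.9 m; ΔE = Δλ × 111195 × cos(57.4529°) = +0.0033 × 111195 × 0.537993 = 197.4 m.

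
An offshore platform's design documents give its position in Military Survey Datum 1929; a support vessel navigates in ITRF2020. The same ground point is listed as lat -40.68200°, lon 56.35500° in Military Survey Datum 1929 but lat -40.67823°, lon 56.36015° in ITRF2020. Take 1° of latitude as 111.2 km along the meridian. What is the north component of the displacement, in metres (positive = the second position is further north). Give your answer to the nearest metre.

ΔN = 419 m

Δφ = -40.67823° − -40.68200° = +0.00377°; Δλ = 56.36015° − 56.35500° = +0.00515°.
ΔN = Δφ × 111200 = 419.2 m; ΔE = Δλ × 111200 × cos(-40.68200°) = +0.00515 × 111200 × 0.758339 = 434.3 m.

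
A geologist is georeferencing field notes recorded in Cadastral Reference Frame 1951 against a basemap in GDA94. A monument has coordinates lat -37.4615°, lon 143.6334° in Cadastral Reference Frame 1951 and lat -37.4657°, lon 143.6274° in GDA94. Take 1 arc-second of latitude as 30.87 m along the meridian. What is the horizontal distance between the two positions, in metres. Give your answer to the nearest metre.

Δφ = -37.4657° − -37.4615° = -0.0042°; Δλ = 143.6274° − 143.6334° = -0.0060°.
1° of latitude = 3600 × 30.87 = 111132 m.
ΔN = Δφ × 111132 = -466.8 m; ΔE = Δλ × 111132 × cos(-37.4615°) = -0.0060 × 111132 × 0.793762 = -529.3 m.
Distance = √(ΔE² + ΔN²) = √((-529.3)² + (-466.8)²) = 705.7 m.

706 m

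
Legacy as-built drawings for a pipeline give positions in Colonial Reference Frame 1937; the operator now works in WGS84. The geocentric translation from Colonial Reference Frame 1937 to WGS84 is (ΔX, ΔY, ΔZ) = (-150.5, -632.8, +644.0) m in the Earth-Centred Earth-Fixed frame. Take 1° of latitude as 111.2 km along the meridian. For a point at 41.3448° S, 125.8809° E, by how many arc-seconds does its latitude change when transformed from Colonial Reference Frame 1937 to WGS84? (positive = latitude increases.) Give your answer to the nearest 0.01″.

Δφ = 6.57″

sin φ = -0.660589, cos φ = 0.750748, sin λ = 0.810237, cos λ = -0.586102.
North component: ΔN = −sin φ cos λ·ΔX − sin φ sin λ·ΔY + cos φ·ΔZ = −(-0.660589)(-0.586102)(-150.5) − (-0.660589)(0.810237)(-632.8) + (0.750748)(644.0) = 203.06 m.
1° of latitude spans 111200 m, so Δφ = 203.06 / 111200 × 3600 = 6.574″.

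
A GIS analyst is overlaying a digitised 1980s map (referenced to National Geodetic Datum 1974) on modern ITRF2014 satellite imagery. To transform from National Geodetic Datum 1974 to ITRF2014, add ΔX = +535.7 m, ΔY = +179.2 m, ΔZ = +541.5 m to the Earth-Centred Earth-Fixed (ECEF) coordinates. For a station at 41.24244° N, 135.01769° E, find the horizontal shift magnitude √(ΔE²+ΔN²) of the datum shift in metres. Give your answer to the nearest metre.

At φ = 41.24244°, λ = 135.01769°: sin φ = 0.659247, cos φ = 0.751927, sin λ = 0.706888, cos λ = -0.707325.
ΔE = −sin λ·ΔX + cos λ·ΔY = −(0.706888)·(535.7) + (-0.707325)·(179.2) = -505.43 m.
ΔN = −sin φ cos λ·ΔX − sin φ sin λ·ΔY + cos φ·ΔZ = −(0.659247)(-0.707325)(535.7) − (0.659247)(0.706888)(179.2) + (0.751927)(541.5) = 573.46 m.
Horizontal magnitude = √(ΔE² + ΔN²) = √((-505.43)² + 573.46²) = 764.40 m.

764 m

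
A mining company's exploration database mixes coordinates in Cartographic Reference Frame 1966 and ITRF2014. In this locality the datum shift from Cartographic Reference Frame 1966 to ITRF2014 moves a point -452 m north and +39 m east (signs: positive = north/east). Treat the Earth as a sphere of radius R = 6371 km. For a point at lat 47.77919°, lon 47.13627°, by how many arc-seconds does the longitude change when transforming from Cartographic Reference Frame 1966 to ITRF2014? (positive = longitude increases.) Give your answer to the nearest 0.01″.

Δλ = 1.88″

At latitude 47.77919°, cos φ = 0.671990.
One radian of longitude at latitude φ spans R cos φ, so Δλ = ΔE / (R cos φ) = 39.0 / (6371000 × 0.671990) = 9.1095e-06 rad = 1.879″.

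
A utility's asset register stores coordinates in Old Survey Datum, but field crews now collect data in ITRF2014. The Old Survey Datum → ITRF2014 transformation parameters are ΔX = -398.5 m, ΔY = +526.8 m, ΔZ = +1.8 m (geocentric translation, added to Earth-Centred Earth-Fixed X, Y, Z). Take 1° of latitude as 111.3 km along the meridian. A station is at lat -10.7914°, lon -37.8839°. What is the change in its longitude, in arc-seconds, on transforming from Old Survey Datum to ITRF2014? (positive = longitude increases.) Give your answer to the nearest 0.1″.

Δλ = 5.6″

sin φ = -0.187234, cos φ = 0.982315, sin λ = -0.614063, cos λ = 0.789257.
East component: ΔE = −sin λ·ΔX + cos λ·ΔY = −(-0.614063)(-398.5) + (0.789257)(526.8) = 171.08 m.
1° of latitude spans 111300 m; at latitude φ, 1° of longitude spans that × cos φ = 109331.7 m, so Δλ = 171.08 / 109331.7 × 3600 = 5.633″.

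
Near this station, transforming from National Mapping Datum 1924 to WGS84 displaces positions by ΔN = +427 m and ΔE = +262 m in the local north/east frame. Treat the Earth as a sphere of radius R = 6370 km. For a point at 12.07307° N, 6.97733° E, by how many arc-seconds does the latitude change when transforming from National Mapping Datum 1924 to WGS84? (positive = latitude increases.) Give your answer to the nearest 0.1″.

On a sphere of radius R, 1 rad of latitude = R, so Δφ = ΔN / R = 427.0 / 6370000 = 6.7033e-05 rad = 13.827″.

Δφ = 13.8″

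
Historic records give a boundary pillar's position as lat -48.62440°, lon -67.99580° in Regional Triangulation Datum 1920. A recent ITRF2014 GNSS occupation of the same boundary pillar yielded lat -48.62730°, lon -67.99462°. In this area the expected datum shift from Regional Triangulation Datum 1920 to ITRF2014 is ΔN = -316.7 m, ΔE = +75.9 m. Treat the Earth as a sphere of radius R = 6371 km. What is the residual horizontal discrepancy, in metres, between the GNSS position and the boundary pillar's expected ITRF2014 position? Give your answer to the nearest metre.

12 m

Observed coordinate differences: Δφ = -0.00290°, Δλ = +0.00118°.
Converting to metres (1° lat = 111195 m, cos φ = 0.660992): observed ΔN = -322.5 m, observed ΔE = 86.7 m.
Subtracting the expected shift leaves a residual of -322.5 − (-316.7) = -5.8 m north and 86.7 − (75.9) = 10.8 m east.
Residual distance = √((-5.8)² + 10.8²) = 12.3 m.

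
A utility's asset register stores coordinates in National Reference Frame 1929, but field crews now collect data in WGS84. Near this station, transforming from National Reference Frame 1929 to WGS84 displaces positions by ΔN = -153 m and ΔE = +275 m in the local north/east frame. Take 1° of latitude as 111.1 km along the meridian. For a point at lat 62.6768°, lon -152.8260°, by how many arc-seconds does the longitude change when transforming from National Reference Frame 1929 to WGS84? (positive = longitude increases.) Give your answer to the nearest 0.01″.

Δλ = 19.41″

At latitude 62.6768°, cos φ = 0.459009.
1° of longitude at this latitude = 111.1 × cos φ = 51.00 km, so Δλ = 275.0 / 50995.9 = 0.0053926° = 19.413″.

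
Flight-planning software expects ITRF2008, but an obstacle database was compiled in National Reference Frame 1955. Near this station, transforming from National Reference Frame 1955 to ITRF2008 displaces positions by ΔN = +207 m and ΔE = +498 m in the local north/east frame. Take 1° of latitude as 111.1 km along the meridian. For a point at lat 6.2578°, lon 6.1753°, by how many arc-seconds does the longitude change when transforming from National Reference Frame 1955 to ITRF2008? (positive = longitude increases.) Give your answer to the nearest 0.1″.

At latitude 6.2578°, cos φ = 0.994042.
1° of longitude at this latitude = 111.1 × cos φ = 110.44 km, so Δλ = 498.0 / 110438.0 = 0.0045093° = 16.234″.

Δλ = 16.2″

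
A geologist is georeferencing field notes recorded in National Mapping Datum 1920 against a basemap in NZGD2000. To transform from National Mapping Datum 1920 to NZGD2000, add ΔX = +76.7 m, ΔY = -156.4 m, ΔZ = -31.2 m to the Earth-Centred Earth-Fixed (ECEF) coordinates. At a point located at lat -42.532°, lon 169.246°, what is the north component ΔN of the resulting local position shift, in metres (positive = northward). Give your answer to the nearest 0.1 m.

The local north axis is (−sin φ cos λ, −sin φ sin λ, cos φ), giving ΔN = -50.939 − 19.728 − 22.991 = -93.66 m.

ΔN = -93.7 m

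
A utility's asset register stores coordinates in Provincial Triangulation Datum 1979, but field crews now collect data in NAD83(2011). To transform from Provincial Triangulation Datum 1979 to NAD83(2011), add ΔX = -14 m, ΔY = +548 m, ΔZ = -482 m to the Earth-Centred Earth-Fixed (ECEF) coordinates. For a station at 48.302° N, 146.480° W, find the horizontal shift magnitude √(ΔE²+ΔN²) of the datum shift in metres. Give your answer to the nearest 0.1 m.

476.0 m

The local east axis at (φ, λ) is (−sin λ, cos λ, 0), so ΔE = −sin(-146.480°)·(-14) + cos(-146.480°)·548 = -464.60 m.
The local north axis is (−sin φ cos λ, −sin φ sin λ, cos φ), giving ΔN = -8.715 + 225.955 − 320.628 = -103.39 m.
Horizontal magnitude = √(ΔE² + ΔN²) = √((-464.60)² + (-103.39)²) = 475.96 m.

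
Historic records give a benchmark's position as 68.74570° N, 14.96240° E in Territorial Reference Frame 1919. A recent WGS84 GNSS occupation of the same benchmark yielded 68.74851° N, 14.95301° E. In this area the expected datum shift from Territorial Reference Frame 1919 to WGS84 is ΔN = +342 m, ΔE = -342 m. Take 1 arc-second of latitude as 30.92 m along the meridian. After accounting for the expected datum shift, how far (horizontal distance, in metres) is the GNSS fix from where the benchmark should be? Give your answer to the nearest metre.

47 m

Observed coordinate differences: Δφ = +0.00281°, Δλ = -0.00939°.
Converting to metres (1° lat = 111312 m, cos φ = 0.362508): observed ΔN = 312.8 m, observed ΔE = -378.9 m.
Subtracting the expected shift leaves a residual of 312.8 − (342) = -29.2 m north and -378.9 − (-342) = -36.9 m east.
Residual distance = √((-29.2)² + (-36.9)²) = 47.1 m.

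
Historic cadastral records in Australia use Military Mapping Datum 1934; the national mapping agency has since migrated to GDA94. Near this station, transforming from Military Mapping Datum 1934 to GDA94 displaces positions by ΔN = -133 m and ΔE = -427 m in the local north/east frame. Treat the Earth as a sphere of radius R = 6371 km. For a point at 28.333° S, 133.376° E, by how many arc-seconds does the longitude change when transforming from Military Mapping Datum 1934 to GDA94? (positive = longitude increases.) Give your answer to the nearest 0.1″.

Δλ = -15.7″

At latitude -28.333°, cos φ = 0.880204.
One radian of longitude at latitude φ spans R cos φ, so Δλ = ΔE / (R cos φ) = -427.0 / (6371000 × 0.880204) = -7.6144e-05 rad = -15.706″.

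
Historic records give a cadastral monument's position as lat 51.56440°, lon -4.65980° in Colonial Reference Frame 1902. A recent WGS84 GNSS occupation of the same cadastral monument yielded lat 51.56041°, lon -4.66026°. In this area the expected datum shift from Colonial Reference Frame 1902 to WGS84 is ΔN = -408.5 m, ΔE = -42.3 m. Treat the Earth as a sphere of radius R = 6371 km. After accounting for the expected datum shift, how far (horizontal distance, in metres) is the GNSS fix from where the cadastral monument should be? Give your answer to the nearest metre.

Observed coordinate differences: Δφ = -0.00399°, Δλ = -0.00046°.
Converting to metres (1° lat = 111195 m, cos φ = 0.621635): observed ΔN = -443.7 m, observed ΔE = -31.8 m.
Subtracting the expected shift leaves a residual of -443.7 − (-408.5) = -35.2 m north and -31.8 − (-42.3) = 10.5 m east.
Residual distance = √((-35.2)² + 10.5²) = 36.7 m.

37 m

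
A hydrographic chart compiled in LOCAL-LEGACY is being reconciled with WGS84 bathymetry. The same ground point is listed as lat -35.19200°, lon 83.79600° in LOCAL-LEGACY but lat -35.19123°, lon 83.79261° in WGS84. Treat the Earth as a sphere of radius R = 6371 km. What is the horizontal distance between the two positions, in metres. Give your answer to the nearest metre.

Δφ = -35.19123° − -35.19200° = +0.00077°; Δλ = 83.79261° − 83.79600° = -0.00339°.
1° along a meridian = πR/180 = 111195 m.
ΔN = Δφ × 111195 = 85.6 m; ΔE = Δλ × 111195 × cos(-35.19200°) = -0.00339 × 111195 × 0.817225 = -308.1 m.
Distance = √(ΔE² + ΔN²) = √((-308.1)² + 85.6²) = 319.7 m.

320 m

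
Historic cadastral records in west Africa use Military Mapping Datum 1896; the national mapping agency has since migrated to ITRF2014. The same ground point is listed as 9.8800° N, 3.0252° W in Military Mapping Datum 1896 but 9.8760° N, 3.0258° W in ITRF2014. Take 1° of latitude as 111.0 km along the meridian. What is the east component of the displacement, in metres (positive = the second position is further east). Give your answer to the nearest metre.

ΔE = -66 m

Δφ = 9.8760° − 9.8800° = -0.0040°; Δλ = -3.0258° − -3.0252° = -0.0006°.
ΔN = Δφ × 111000 = -444.0 m; ΔE = Δλ × 111000 × cos(9.8800°) = -0.0006 × 111000 × 0.985169 = -65.6 m.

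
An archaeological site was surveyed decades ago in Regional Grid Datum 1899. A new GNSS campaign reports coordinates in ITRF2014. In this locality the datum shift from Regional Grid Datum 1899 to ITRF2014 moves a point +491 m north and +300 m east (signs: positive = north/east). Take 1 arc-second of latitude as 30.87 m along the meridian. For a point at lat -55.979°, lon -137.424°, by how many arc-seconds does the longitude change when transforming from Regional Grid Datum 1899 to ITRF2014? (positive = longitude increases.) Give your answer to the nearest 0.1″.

At latitude -55.979°, cos φ = 0.559497.
1″ of longitude at this latitude = 30.87 × cos φ = 17.2717 m, so Δλ = 300.0 / 17.2717 = 17.369″.

Δλ = 17.4″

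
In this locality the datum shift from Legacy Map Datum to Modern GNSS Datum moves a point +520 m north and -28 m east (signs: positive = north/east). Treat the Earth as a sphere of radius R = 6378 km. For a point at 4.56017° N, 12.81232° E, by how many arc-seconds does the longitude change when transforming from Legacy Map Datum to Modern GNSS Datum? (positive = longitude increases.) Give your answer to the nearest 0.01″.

Δλ = -0.91″

At latitude 4.56017°, cos φ = 0.996834.
One radian of longitude at latitude φ spans R cos φ, so Δλ = ΔE / (R cos φ) = -28.0 / (6378000 × 0.996834) = -4.4040e-06 rad = -0.908″.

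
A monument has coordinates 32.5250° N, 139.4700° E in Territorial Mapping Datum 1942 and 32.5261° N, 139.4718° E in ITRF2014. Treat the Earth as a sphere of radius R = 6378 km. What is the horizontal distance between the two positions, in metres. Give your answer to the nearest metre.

209 m

Δφ = 32.5261° − 32.5250° = +0.0011°; Δλ = 139.4718° − 139.4700° = +0.0018°.
1° along a meridian = πR/180 = 111317 m.
ΔN = Δφ × 111317 = 122.4 m; ΔE = Δλ × 111317 × cos(32.5250°) = +0.0018 × 111317 × 0.843157 = 168.9 m.
Distance = √(ΔE² + ΔN²) = √(168.9² + 122.4²) = 208.7 m.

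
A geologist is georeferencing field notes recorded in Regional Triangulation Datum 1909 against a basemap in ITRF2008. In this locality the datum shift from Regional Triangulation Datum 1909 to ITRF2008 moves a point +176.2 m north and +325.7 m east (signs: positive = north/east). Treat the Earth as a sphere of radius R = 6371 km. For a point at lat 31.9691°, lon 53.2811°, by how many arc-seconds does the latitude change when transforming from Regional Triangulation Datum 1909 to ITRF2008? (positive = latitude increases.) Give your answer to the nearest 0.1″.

On a sphere of radius R, 1 rad of latitude = R, so Δφ = ΔN / R = 176.2 / 6371000 = 2.7657e-05 rad = 5.705″.

Δφ = 5.7″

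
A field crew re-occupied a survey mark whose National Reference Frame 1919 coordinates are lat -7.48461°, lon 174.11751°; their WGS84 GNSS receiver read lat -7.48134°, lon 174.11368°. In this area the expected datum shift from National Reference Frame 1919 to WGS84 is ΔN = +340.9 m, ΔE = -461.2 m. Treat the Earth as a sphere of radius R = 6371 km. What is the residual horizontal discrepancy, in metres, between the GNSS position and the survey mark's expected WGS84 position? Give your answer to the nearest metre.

45 m

Observed coordinate differences: Δφ = +0.00327°, Δλ = -0.00383°.
Converting to metres (1° lat = 111195 m, cos φ = 0.991480): observed ΔN = 363.6 m, observed ΔE = -422.2 m.
Subtracting the expected shift leaves a residual of 363.6 − (340.9) = 22.7 m north and -422.2 − (-461.2) = 39.0 m east.
Residual distance = √(22.7² + 39.0²) = 45.1 m.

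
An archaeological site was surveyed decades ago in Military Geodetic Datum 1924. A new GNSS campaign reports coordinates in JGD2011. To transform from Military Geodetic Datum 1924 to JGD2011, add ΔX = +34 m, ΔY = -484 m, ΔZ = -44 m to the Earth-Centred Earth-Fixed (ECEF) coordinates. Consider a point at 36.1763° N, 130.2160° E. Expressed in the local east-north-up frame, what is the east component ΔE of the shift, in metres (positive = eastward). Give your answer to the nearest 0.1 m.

The local east axis at (φ, λ) is (−sin λ, cos λ, 0), so ΔE = −sin(130.2160°)·34 + cos(130.2160°)·(-484) = 286.54 m.

ΔE = 286.5 m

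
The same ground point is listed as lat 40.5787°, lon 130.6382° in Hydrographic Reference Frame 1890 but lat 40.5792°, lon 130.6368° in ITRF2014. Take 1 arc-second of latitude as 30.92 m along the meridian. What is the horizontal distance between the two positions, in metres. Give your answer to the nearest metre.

131 m

Δφ = 40.5792° − 40.5787° = +0.0005°; Δλ = 130.6368° − 130.6382° = -0.0014°.
1° of latitude = 3600 × 30.92 = 111312 m.
ΔN = Δφ × 111312 = 55.7 m; ΔE = Δλ × 111312 × cos(40.5787°) = -0.0014 × 111312 × 0.759513 = -118.4 m.
Distance = √(ΔE² + ΔN²) = √((-118.4)² + 55.7²) = 130.8 m.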